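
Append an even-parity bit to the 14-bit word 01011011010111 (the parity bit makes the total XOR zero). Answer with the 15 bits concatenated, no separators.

XOR of the 14 data bits: 0⊕1⊕0⊕1⊕1⊕0⊕1⊕1⊕0⊕1⊕0⊕1⊕1⊕1 = 1
Parity bit = 1 (so all 15 bits XOR to 0).

010110110101111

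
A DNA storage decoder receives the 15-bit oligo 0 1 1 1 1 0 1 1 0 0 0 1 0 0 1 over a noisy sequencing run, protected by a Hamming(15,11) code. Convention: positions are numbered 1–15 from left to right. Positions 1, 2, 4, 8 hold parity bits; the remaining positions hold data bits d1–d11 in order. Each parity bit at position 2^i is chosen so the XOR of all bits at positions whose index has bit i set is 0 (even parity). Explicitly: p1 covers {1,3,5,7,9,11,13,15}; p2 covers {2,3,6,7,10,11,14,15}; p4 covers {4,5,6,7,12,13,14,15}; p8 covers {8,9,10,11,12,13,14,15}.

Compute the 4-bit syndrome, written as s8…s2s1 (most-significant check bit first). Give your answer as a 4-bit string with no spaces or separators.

s1 (pos 1,3,5,7,9,11,13,15): 0⊕1⊕1⊕1⊕0⊕0⊕0⊕1 = 0
s2 (pos 2,3,6,7,10,11,14,15): 1⊕1⊕0⊕1⊕0⊕0⊕0⊕1 = 0
s4 (pos 4,5,6,7,12,13,14,15): 1⊕1⊕0⊕1⊕1⊕0⊕0⊕1 = 1
s8 (pos 8,9,10,11,12,13,14,15): 1⊕0⊕0⊕0⊕1⊕0⊕0⊕1 = 1
Syndrome s8…s1 = 1100 → error at position 12.

1100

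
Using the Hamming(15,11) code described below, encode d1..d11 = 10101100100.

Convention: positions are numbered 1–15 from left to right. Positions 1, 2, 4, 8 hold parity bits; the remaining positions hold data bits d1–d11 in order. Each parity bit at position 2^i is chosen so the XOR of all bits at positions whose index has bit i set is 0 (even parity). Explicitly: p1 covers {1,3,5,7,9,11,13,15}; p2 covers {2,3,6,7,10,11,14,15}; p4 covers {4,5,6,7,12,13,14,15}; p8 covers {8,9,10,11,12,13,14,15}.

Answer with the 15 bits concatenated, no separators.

111001011100100

Place data at non-parity positions: p1 p2 1 p4 0 1 0 p8 1 1 0 0 1 0 0
p1 (pos 1,3,5,7,9,11,13,15): XOR of data positions = 1⊕0⊕0⊕1⊕0⊕1⊕0 = 1
p2 (pos 2,3,6,7,10,11,14,15): XOR of data positions = 1⊕1⊕0⊕1⊕0⊕0⊕0 = 1
p4 (pos 4,5,6,7,12,13,14,15): XOR of data positions = 0⊕1⊕0⊕0⊕1⊕0⊕0 = 0
p8 (pos 8,9,10,11,12,13,14,15): XOR of data positions = 1⊕1⊕0⊕0⊕1⊕0⊕0 = 1
Codeword: 111001011100100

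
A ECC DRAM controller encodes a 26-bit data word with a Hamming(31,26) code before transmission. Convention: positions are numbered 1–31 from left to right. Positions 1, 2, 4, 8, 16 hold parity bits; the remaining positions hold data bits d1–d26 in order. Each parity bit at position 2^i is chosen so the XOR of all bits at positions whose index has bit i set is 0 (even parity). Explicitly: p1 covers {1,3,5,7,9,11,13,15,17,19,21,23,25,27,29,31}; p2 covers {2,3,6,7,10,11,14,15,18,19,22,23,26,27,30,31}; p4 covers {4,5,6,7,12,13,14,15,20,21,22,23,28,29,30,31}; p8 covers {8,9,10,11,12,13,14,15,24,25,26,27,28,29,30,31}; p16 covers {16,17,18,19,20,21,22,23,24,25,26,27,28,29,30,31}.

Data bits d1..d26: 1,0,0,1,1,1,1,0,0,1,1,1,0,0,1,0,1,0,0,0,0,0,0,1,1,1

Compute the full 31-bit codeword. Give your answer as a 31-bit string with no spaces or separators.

0110001011100110100101000000111

Place data at non-parity positions: p1 p2 1 p4 0 0 1 p8 1 1 1 0 0 1 1 p16 1 0 0 1 0 1 0 0 0 0 0 0 1 1 1
p1 (pos 1,3,5,7,9,11,13,15,17,19,21,23,25,27,29,31): XOR of data positions = 1⊕0⊕1⊕1⊕1⊕0⊕1⊕1⊕0⊕0⊕0⊕0⊕0⊕1⊕1 = 0
p2 (pos 2,3,6,7,10,11,14,15,18,19,22,23,26,27,30,31): XOR of data positions = 1⊕0⊕1⊕1⊕1⊕1⊕1⊕0⊕0⊕1⊕0⊕0⊕0⊕1⊕1 = 1
p4 (pos 4,5,6,7,12,13,14,15,20,21,22,23,28,29,30,31): XOR of data positions = 0⊕0⊕1⊕0⊕0⊕1⊕1⊕1⊕0⊕1⊕0⊕0⊕1⊕1⊕1 = 0
p8 (pos 8,9,10,11,12,13,14,15,24,25,26,27,28,29,30,31): XOR of data positions = 1⊕1⊕1⊕0⊕0⊕1⊕1⊕0⊕0⊕0⊕0⊕0⊕1⊕1⊕1 = 0
p16 (pos 16,17,18,19,20,21,22,23,24,25,26,27,28,29,30,31): XOR of data positions = 1⊕0⊕0⊕1⊕0⊕1⊕0⊕0⊕0⊕0⊕0⊕0⊕1⊕1⊕1 = 0
Codeword: 0110001011100110100101000000111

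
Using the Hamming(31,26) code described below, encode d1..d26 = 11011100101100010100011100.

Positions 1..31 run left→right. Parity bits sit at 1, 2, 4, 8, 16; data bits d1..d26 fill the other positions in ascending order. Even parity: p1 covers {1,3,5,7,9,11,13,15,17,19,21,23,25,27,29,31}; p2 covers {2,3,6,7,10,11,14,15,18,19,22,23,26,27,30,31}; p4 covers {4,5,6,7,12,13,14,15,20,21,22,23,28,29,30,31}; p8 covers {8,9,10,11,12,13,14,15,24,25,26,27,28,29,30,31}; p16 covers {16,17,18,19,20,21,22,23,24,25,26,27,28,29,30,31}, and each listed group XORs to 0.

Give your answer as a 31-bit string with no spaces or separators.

Place data at non-parity positions: p1 p2 1 p4 1 0 1 p8 1 1 0 0 1 0 1 p16 1 0 0 0 1 0 1 0 0 0 1 1 1 0 0
p1 (pos 1,3,5,7,9,11,13,15,17,19,21,23,25,27,29,31): XOR of data positions = 1⊕1⊕1⊕1⊕0⊕1⊕1⊕1⊕0⊕1⊕1⊕0⊕1⊕1⊕0 = 1
p2 (pos 2,3,6,7,10,11,14,15,18,19,22,23,26,27,30,31): XOR of data positions = 1⊕0⊕1⊕1⊕0⊕0⊕1⊕0⊕0⊕0⊕1⊕0⊕1⊕0⊕0 = 0
p4 (pos 4,5,6,7,12,13,14,15,20,21,22,23,28,29,30,31): XOR of data positions = 1⊕0⊕1⊕0⊕1⊕0⊕1⊕0⊕1⊕0⊕1⊕1⊕1⊕0⊕0 = 0
p8 (pos 8,9,10,11,12,13,14,15,24,25,26,27,28,29,30,31): XOR of data positions = 1⊕1⊕0⊕0⊕1⊕0⊕1⊕0⊕0⊕0⊕1⊕1⊕1⊕0⊕0 = 1
p16 (pos 16,17,18,19,20,21,22,23,24,25,26,27,28,29,30,31): XOR of data positions = 1⊕0⊕0⊕0⊕1⊕0⊕1⊕0⊕0⊕0⊕1⊕1⊕1⊕0⊕0 = 0
Codeword: 1010101111001010100010100011100

1010101111001010100010100011100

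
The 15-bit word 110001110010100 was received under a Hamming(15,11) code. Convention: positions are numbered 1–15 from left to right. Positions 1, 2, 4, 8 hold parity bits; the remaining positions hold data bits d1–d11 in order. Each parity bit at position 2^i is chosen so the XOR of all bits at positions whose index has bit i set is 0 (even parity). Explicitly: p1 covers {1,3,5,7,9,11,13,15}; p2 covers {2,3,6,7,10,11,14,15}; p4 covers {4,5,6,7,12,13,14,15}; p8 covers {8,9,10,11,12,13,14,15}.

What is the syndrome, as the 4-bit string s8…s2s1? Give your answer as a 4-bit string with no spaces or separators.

s1 (pos 1,3,5,7,9,11,13,15): 1⊕0⊕0⊕1⊕0⊕1⊕1⊕0 = 0
s2 (pos 2,3,6,7,10,11,14,15): 1⊕0⊕1⊕1⊕0⊕1⊕0⊕0 = 0
s4 (pos 4,5,6,7,12,13,14,15): 0⊕0⊕1⊕1⊕0⊕1⊕0⊕0 = 1
s8 (pos 8,9,10,11,12,13,14,15): 1⊕0⊕0⊕1⊕0⊕1⊕0⊕0 = 1
Syndrome s8…s1 = 1100 → error at position 12.

1100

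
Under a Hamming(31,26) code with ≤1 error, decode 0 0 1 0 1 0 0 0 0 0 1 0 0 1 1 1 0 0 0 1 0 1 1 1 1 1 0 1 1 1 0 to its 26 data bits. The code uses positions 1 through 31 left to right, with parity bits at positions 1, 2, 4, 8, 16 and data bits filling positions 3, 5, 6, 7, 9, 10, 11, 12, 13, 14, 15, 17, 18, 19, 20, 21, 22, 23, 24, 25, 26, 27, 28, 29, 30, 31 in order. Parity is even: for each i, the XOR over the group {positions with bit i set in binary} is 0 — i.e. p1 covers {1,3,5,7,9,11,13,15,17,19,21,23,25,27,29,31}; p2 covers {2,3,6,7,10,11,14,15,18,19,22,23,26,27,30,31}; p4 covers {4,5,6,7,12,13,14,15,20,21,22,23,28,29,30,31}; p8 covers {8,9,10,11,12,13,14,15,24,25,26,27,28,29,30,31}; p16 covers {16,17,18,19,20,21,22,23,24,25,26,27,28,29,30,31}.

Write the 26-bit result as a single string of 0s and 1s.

11000010111000101111101110

s1 (pos 1,3,5,7,9,11,13,15,17,19,21,23,25,27,29,31): 0⊕1⊕1⊕0⊕0⊕1⊕0⊕1⊕0⊕0⊕0⊕1⊕1⊕0⊕1⊕0 = 1
s2 (pos 2,3,6,7,10,11,14,15,18,19,22,23,26,27,30,31): 0⊕1⊕0⊕0⊕0⊕1⊕1⊕1⊕0⊕0⊕1⊕1⊕1⊕0⊕1⊕0 = 0
s4 (pos 4,5,6,7,12,13,14,15,20,21,22,23,28,29,30,31): 0⊕1⊕0⊕0⊕0⊕0⊕1⊕1⊕1⊕0⊕1⊕1⊕1⊕1⊕1⊕0 = 1
s8 (pos 8,9,10,11,12,13,14,15,24,25,26,27,28,29,30,31): 0⊕0⊕0⊕1⊕0⊕0⊕1⊕1⊕1⊕1⊕1⊕0⊕1⊕1⊕1⊕0 = 1
s16 (pos 16,17,18,19,20,21,22,23,24,25,26,27,28,29,30,31): 1⊕0⊕0⊕0⊕1⊕0⊕1⊕1⊕1⊕1⊕1⊕0⊕1⊕1⊕1⊕0 = 0
Syndrome s16…s1 = 01101 → error at position 13.
Flip position 13: 0010100000100111000101111101110 → 0010100000101111000101111101110
Read data bits from positions 3,5,6,7,9,10,11,12,13,14,15,17,18,19,20,21,22,23,24,25,26,27,28,29,30,31: 11000010111000101111101110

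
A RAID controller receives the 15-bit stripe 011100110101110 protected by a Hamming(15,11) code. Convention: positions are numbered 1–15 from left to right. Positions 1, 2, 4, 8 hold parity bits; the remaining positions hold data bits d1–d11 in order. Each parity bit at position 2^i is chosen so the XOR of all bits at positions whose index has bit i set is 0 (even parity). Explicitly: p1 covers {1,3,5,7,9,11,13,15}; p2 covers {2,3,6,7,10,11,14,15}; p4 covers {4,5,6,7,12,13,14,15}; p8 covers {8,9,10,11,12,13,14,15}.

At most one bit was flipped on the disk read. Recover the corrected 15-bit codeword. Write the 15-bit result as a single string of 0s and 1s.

s1 (pos 1,3,5,7,9,11,13,15): 0⊕1⊕0⊕1⊕0⊕0⊕1⊕0 = 1
s2 (pos 2,3,6,7,10,11,14,15): 1⊕1⊕0⊕1⊕1⊕0⊕1⊕0 = 1
s4 (pos 4,5,6,7,12,13,14,15): 1⊕0⊕0⊕1⊕1⊕1⊕1⊕0 = 1
s8 (pos 8,9,10,11,12,13,14,15): 1⊕0⊕1⊕0⊕1⊕1⊕1⊕0 = 1
Syndrome s8…s1 = 1111 → error at position 15.
Flip position 15: 011100110101110 → 011100110101111

011100110101111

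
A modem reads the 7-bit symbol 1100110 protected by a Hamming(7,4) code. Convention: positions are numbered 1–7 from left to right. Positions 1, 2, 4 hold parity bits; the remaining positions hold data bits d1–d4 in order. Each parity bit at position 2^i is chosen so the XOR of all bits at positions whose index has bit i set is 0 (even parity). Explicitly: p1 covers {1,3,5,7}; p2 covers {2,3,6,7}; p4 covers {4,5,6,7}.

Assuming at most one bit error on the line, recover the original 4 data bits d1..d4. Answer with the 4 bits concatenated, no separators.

0110

s1 (pos 1,3,5,7): 1⊕0⊕1⊕0 = 0
s2 (pos 2,3,6,7): 1⊕0⊕1⊕0 = 0
s4 (pos 4,5,6,7): 0⊕1⊕1⊕0 = 0
Syndrome s4…s1 = 000 → no error.
Read data bits from positions 3,5,6,7: 0110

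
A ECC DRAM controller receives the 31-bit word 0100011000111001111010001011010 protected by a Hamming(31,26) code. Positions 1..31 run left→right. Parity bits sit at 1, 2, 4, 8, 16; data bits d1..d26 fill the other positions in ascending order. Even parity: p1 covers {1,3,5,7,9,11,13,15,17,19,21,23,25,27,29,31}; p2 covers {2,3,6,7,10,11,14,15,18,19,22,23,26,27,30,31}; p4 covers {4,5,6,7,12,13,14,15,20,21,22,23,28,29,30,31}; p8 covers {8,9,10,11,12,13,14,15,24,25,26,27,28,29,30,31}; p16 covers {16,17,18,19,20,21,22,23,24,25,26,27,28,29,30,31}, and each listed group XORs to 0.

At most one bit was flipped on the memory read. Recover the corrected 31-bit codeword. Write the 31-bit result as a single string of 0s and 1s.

0100011000111001111010001010010

s1 (pos 1,3,5,7,9,11,13,15,17,19,21,23,25,27,29,31): 0⊕0⊕0⊕1⊕0⊕1⊕1⊕0⊕1⊕1⊕1⊕0⊕1⊕1⊕0⊕0 = 0
s2 (pos 2,3,6,7,10,11,14,15,18,19,22,23,26,27,30,31): 1⊕0⊕1⊕1⊕0⊕1⊕0⊕0⊕1⊕1⊕0⊕0⊕0⊕1⊕1⊕0 = 0
s4 (pos 4,5,6,7,12,13,14,15,20,21,22,23,28,29,30,31): 0⊕0⊕1⊕1⊕1⊕1⊕0⊕0⊕0⊕1⊕0⊕0⊕1⊕0⊕1⊕0 = 1
s8 (pos 8,9,10,11,12,13,14,15,24,25,26,27,28,29,30,31): 0⊕0⊕0⊕1⊕1⊕1⊕0⊕0⊕0⊕1⊕0⊕1⊕1⊕0⊕1⊕0 = 1
s16 (pos 16,17,18,19,20,21,22,23,24,25,26,27,28,29,30,31): 1⊕1⊕1⊕1⊕0⊕1⊕0⊕0⊕0⊕1⊕0⊕1⊕1⊕0⊕1⊕0 = 1
Syndrome s16…s1 = 11100 → error at position 28.
Flip position 28: 0100011000111001111010001011010 → 0100011000111001111010001010010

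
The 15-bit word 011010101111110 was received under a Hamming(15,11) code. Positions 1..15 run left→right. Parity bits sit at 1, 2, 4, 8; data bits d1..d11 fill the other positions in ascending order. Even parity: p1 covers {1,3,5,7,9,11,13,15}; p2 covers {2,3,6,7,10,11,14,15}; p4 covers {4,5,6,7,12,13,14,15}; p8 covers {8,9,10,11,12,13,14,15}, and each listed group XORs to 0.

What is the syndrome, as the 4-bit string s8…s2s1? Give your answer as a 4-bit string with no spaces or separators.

0100

s1 (pos 1,3,5,7,9,11,13,15): 0⊕1⊕1⊕1⊕1⊕1⊕1⊕0 = 0
s2 (pos 2,3,6,7,10,11,14,15): 1⊕1⊕0⊕1⊕1⊕1⊕1⊕0 = 0
s4 (pos 4,5,6,7,12,13,14,15): 0⊕1⊕0⊕1⊕1⊕1⊕1⊕0 = 1
s8 (pos 8,9,10,11,12,13,14,15): 0⊕1⊕1⊕1⊕1⊕1⊕1⊕0 = 0
Syndrome s8…s1 = 0100 → error at position 4.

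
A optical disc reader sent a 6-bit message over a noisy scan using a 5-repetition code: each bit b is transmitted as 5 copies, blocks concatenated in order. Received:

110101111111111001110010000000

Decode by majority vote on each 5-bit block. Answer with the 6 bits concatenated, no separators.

Block 1 (11010): 3 ones → 1
Block 2 (11111): 5 ones → 1
Block 3 (11111): 5 ones → 1
Block 4 (00111): 3 ones → 1
Block 5 (00100): 1 one → 0
Block 6 (00000): 0 ones → 0

111100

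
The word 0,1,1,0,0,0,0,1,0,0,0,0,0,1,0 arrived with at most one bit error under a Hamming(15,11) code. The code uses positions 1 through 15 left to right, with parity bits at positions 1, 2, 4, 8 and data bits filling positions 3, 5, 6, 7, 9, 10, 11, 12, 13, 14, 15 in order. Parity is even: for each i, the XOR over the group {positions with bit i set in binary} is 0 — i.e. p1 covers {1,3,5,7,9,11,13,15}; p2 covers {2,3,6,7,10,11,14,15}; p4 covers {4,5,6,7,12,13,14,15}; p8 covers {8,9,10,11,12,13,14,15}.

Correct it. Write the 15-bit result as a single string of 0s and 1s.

011000110000010

s1 (pos 1,3,5,7,9,11,13,15): 0⊕1⊕0⊕0⊕0⊕0⊕0⊕0 = 1
s2 (pos 2,3,6,7,10,11,14,15): 1⊕1⊕0⊕0⊕0⊕0⊕1⊕0 = 1
s4 (pos 4,5,6,7,12,13,14,15): 0⊕0⊕0⊕0⊕0⊕0⊕1⊕0 = 1
s8 (pos 8,9,10,11,12,13,14,15): 1⊕0⊕0⊕0⊕0⊕0⊕1⊕0 = 0
Syndrome s8…s1 = 0111 → error at position 7.
Flip position 7: 011000010000010 → 011000110000010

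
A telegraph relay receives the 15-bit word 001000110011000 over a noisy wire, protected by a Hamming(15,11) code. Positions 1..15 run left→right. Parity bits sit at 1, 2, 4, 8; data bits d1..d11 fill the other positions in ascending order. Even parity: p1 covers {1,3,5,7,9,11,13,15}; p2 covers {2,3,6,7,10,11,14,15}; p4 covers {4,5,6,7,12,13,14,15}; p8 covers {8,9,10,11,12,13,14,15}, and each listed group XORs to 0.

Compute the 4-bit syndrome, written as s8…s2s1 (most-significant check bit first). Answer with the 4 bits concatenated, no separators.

s1 (pos 1,3,5,7,9,11,13,15): 0⊕1⊕0⊕1⊕0⊕1⊕0⊕0 = 1
s2 (pos 2,3,6,7,10,11,14,15): 0⊕1⊕0⊕1⊕0⊕1⊕0⊕0 = 1
s4 (pos 4,5,6,7,12,13,14,15): 0⊕0⊕0⊕1⊕1⊕0⊕0⊕0 = 0
s8 (pos 8,9,10,11,12,13,14,15): 1⊕0⊕0⊕1⊕1⊕0⊕0⊕0 = 1
Syndrome s8…s1 = 1011 → error at position 11.

1011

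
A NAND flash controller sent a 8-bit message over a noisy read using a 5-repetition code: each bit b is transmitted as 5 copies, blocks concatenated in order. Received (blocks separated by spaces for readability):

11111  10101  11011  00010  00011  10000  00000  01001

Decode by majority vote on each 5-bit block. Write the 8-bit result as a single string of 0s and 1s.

Block 1 (11111): 5 ones → 1
Block 2 (10101): 3 ones → 1
Block 3 (11011): 4 ones → 1
Block 4 (00010): 1 one → 0
Block 5 (00011): 2 ones → 0
Block 6 (10000): 1 one → 0
Block 7 (00000): 0 ones → 0
Block 8 (01001): 2 ones → 0

11100000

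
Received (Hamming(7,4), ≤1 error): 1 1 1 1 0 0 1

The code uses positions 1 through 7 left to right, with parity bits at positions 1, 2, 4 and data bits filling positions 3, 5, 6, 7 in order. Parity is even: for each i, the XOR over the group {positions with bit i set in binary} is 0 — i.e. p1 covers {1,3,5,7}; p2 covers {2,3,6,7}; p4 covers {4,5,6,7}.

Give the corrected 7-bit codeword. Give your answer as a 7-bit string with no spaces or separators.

1101001

s1 (pos 1,3,5,7): 1⊕1⊕0⊕1 = 1
s2 (pos 2,3,6,7): 1⊕1⊕0⊕1 = 1
s4 (pos 4,5,6,7): 1⊕0⊕0⊕1 = 0
Syndrome s4…s1 = 011 → error at position 3.
Flip position 3: 1111001 → 1101001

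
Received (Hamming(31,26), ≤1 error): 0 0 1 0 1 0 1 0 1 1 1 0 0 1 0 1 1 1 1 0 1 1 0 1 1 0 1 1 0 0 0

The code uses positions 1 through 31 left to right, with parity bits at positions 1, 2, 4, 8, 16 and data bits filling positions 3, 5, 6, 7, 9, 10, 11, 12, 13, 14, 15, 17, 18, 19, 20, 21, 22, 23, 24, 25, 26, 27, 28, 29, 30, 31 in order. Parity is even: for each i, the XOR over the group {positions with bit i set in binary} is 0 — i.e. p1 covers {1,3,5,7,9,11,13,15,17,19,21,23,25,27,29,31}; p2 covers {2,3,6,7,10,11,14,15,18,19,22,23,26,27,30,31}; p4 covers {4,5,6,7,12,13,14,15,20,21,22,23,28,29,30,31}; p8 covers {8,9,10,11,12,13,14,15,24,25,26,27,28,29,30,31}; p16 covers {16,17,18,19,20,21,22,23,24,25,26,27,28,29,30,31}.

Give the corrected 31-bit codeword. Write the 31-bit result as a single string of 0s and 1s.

s1 (pos 1,3,5,7,9,11,13,15,17,19,21,23,25,27,29,31): 0⊕1⊕1⊕1⊕1⊕1⊕0⊕0⊕1⊕1⊕1⊕0⊕1⊕1⊕0⊕0 = 0
s2 (pos 2,3,6,7,10,11,14,15,18,19,22,23,26,27,30,31): 0⊕1⊕0⊕1⊕1⊕1⊕1⊕0⊕1⊕1⊕1⊕0⊕0⊕1⊕0⊕0 = 1
s4 (pos 4,5,6,7,12,13,14,15,20,21,22,23,28,29,30,31): 0⊕1⊕0⊕1⊕0⊕0⊕1⊕0⊕0⊕1⊕1⊕0⊕1⊕0⊕0⊕0 = 0
s8 (pos 8,9,10,11,12,13,14,15,24,25,26,27,28,29,30,31): 0⊕1⊕1⊕1⊕0⊕0⊕1⊕0⊕1⊕1⊕0⊕1⊕1⊕0⊕0⊕0 = 0
s16 (pos 16,17,18,19,20,21,22,23,24,25,26,27,28,29,30,31): 1⊕1⊕1⊕1⊕0⊕1⊕1⊕0⊕1⊕1⊕0⊕1⊕1⊕0⊕0⊕0 = 0
Syndrome s16…s1 = 00010 → error at position 2.
Flip position 2: 0010101011100101111011011011000 → 0110101011100101111011011011000

0110101011100101111011011011000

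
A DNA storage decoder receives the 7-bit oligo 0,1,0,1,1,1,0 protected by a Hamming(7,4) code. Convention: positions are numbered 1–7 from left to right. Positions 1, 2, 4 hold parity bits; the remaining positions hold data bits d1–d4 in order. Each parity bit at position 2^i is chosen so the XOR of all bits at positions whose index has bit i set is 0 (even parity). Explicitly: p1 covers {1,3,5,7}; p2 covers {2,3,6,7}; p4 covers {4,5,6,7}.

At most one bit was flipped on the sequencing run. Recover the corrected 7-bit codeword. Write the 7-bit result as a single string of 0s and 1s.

0101010

s1 (pos 1,3,5,7): 0⊕0⊕1⊕0 = 1
s2 (pos 2,3,6,7): 1⊕0⊕1⊕0 = 0
s4 (pos 4,5,6,7): 1⊕1⊕1⊕0 = 1
Syndrome s4…s1 = 101 → error at position 5.
Flip position 5: 0101110 → 0101010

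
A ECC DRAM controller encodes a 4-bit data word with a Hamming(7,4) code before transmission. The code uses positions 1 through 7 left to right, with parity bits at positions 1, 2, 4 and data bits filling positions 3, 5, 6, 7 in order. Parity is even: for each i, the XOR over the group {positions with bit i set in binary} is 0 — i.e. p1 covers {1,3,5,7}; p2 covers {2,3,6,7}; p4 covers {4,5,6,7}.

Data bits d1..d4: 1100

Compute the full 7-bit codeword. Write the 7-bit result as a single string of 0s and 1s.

Place data at non-parity positions: p1 p2 1 p4 1 0 0
p1 (pos 1,3,5,7): XOR of data positions = 1⊕1⊕0 = 0
p2 (pos 2,3,6,7): XOR of data positions = 1⊕0⊕0 = 1
p4 (pos 4,5,6,7): XOR of data positions = 1⊕0⊕0 = 1
Codeword: 0111100

0111100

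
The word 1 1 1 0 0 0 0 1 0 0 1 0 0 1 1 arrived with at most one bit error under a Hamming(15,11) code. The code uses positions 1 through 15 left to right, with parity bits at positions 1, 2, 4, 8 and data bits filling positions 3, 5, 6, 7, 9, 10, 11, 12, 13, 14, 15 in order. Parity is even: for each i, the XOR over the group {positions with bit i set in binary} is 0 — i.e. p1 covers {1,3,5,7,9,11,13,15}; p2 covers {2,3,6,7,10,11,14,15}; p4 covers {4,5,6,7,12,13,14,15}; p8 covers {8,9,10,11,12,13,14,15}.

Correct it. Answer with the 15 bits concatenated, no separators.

s1 (pos 1,3,5,7,9,11,13,15): 1⊕1⊕0⊕0⊕0⊕1⊕0⊕1 = 0
s2 (pos 2,3,6,7,10,11,14,15): 1⊕1⊕0⊕0⊕0⊕1⊕1⊕1 = 1
s4 (pos 4,5,6,7,12,13,14,15): 0⊕0⊕0⊕0⊕0⊕0⊕1⊕1 = 0
s8 (pos 8,9,10,11,12,13,14,15): 1⊕0⊕0⊕1⊕0⊕0⊕1⊕1 = 0
Syndrome s8…s1 = 0010 → error at position 2.
Flip position 2: 111000010010011 → 101000010010011

101000010010011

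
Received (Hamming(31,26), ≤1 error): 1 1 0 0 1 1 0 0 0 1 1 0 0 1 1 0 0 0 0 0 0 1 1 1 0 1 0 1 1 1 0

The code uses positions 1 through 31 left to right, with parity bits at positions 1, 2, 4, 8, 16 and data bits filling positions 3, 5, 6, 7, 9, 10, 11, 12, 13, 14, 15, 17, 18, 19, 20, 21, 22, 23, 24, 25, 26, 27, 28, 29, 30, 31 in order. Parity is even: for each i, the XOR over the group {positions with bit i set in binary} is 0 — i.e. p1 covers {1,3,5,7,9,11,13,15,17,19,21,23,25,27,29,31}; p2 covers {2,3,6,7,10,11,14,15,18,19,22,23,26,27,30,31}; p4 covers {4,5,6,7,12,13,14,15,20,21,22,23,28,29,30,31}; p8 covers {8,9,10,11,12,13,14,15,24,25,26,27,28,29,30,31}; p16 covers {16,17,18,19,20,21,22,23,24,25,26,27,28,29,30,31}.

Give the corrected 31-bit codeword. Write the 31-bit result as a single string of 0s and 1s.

1100110001100110000001110100110

s1 (pos 1,3,5,7,9,11,13,15,17,19,21,23,25,27,29,31): 1⊕0⊕1⊕0⊕0⊕1⊕0⊕1⊕0⊕0⊕0⊕1⊕0⊕0⊕1⊕0 = 0
s2 (pos 2,3,6,7,10,11,14,15,18,19,22,23,26,27,30,31): 1⊕0⊕1⊕0⊕1⊕1⊕1⊕1⊕0⊕0⊕1⊕1⊕1⊕0⊕1⊕0 = 0
s4 (pos 4,5,6,7,12,13,14,15,20,21,22,23,28,29,30,31): 0⊕1⊕1⊕0⊕0⊕0⊕1⊕1⊕0⊕0⊕1⊕1⊕1⊕1⊕1⊕0 = 1
s8 (pos 8,9,10,11,12,13,14,15,24,25,26,27,28,29,30,31): 0⊕0⊕1⊕1⊕0⊕0⊕1⊕1⊕1⊕0⊕1⊕0⊕1⊕1⊕1⊕0 = 1
s16 (pos 16,17,18,19,20,21,22,23,24,25,26,27,28,29,30,31): 0⊕0⊕0⊕0⊕0⊕0⊕1⊕1⊕1⊕0⊕1⊕0⊕1⊕1⊕1⊕0 = 1
Syndrome s16…s1 = 11100 → error at position 28.
Flip position 28: 1100110001100110000001110101110 → 1100110001100110000001110100110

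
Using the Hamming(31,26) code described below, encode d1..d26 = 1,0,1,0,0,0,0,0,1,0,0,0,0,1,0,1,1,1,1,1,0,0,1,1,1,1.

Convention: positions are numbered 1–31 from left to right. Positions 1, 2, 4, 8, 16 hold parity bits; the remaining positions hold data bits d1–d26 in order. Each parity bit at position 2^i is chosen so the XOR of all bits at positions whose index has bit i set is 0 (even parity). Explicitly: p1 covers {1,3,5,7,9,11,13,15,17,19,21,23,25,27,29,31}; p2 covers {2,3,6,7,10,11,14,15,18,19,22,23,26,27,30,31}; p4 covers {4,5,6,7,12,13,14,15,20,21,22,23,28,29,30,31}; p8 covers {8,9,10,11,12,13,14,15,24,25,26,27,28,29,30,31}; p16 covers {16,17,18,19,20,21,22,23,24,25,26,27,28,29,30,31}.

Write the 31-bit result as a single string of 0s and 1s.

0111010100001000001011111001111

Place data at non-parity positions: p1 p2 1 p4 0 1 0 p8 0 0 0 0 1 0 0 p16 0 0 1 0 1 1 1 1 1 0 0 1 1 1 1
p1 (pos 1,3,5,7,9,11,13,15,17,19,21,23,25,27,29,31): XOR of data positions = 1⊕0⊕0⊕0⊕0⊕1⊕0⊕0⊕1⊕1⊕1⊕1⊕0⊕1⊕1 = 0
p2 (pos 2,3,6,7,10,11,14,15,18,19,22,23,26,27,30,31): XOR of data positions = 1⊕1⊕0⊕0⊕0⊕0⊕0⊕0⊕1⊕1⊕1⊕0⊕0⊕1⊕1 = 1
p4 (pos 4,5,6,7,12,13,14,15,20,21,22,23,28,29,30,31): XOR of data positions = 0⊕1⊕0⊕0⊕1⊕0⊕0⊕0⊕1⊕1⊕1⊕1⊕1⊕1⊕1 = 1
p8 (pos 8,9,10,11,12,13,14,15,24,25,26,27,28,29,30,31): XOR of data positions = 0⊕0⊕0⊕0⊕1⊕0⊕0⊕1⊕1⊕0⊕0⊕1⊕1⊕1⊕1 = 1
p16 (pos 16,17,18,19,20,21,22,23,24,25,26,27,28,29,30,31): XOR of data positions = 0⊕0⊕1⊕0⊕1⊕1⊕1⊕1⊕1⊕0⊕0⊕1⊕1⊕1⊕1 = 0
Codeword: 0111010100001000001011111001111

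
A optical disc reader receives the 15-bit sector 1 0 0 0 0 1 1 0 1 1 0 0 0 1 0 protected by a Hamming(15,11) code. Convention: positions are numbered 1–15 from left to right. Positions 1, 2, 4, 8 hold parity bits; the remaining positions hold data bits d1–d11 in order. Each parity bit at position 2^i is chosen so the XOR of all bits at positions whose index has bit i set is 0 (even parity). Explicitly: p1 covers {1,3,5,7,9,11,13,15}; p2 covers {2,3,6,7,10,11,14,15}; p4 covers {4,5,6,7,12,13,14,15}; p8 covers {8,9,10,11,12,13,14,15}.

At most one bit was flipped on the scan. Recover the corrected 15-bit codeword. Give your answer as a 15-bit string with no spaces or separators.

s1 (pos 1,3,5,7,9,11,13,15): 1⊕0⊕0⊕1⊕1⊕0⊕0⊕0 = 1
s2 (pos 2,3,6,7,10,11,14,15): 0⊕0⊕1⊕1⊕1⊕0⊕1⊕0 = 0
s4 (pos 4,5,6,7,12,13,14,15): 0⊕0⊕1⊕1⊕0⊕0⊕1⊕0 = 1
s8 (pos 8,9,10,11,12,13,14,15): 0⊕1⊕1⊕0⊕0⊕0⊕1⊕0 = 1
Syndrome s8…s1 = 1101 → error at position 13.
Flip position 13: 100001101100010 → 100001101100110

100001101100110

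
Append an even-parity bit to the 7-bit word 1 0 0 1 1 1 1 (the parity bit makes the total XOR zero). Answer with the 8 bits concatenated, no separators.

XOR of the 7 data bits: 1⊕0⊕0⊕1⊕1⊕1⊕1 = 1
Parity bit = 1 (so all 8 bits XOR to 0).

10011111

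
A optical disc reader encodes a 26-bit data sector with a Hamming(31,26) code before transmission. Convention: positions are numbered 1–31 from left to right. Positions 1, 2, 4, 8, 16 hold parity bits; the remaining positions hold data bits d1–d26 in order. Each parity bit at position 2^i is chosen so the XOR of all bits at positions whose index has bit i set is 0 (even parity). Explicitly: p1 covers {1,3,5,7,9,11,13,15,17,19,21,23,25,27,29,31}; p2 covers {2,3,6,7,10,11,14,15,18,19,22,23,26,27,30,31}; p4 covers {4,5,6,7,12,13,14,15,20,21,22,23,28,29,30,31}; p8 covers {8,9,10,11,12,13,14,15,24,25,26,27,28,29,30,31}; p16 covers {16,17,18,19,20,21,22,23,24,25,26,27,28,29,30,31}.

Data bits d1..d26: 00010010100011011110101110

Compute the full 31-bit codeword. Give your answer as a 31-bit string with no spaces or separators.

1000001100101000011011110101110

Place data at non-parity positions: p1 p2 0 p4 0 0 1 p8 0 0 1 0 1 0 0 p16 0 1 1 0 1 1 1 1 0 1 0 1 1 1 0
p1 (pos 1,3,5,7,9,11,13,15,17,19,21,23,25,27,29,31): XOR of data positions = 0⊕0⊕1⊕0⊕1⊕1⊕0⊕0⊕1⊕1⊕1⊕0⊕0⊕1⊕0 = 1
p2 (pos 2,3,6,7,10,11,14,15,18,19,22,23,26,27,30,31): XOR of data positions = 0⊕0⊕1⊕0⊕1⊕0⊕0⊕1⊕1⊕1⊕1⊕1⊕0⊕1⊕0 = 0
p4 (pos 4,5,6,7,12,13,14,15,20,21,22,23,28,29,30,31): XOR of data positions = 0⊕0⊕1⊕0⊕1⊕0⊕0⊕0⊕1⊕1⊕1⊕1⊕1⊕1⊕0 = 0
p8 (pos 8,9,10,11,12,13,14,15,24,25,26,27,28,29,30,31): XOR of data positions = 0⊕0⊕1⊕0⊕1⊕0⊕0⊕1⊕0⊕1⊕0⊕1⊕1⊕1⊕0 = 1
p16 (pos 16,17,18,19,20,21,22,23,24,25,26,27,28,29,30,31): XOR of data positions = 0⊕1⊕1⊕0⊕1⊕1⊕1⊕1⊕0⊕1⊕0⊕1⊕1⊕1⊕0 = 0
Codeword: 1000001100101000011011110101110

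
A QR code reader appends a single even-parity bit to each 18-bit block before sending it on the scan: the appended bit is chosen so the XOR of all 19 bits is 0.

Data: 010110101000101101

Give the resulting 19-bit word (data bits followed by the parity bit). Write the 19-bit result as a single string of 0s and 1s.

XOR of the 18 data bits: 0⊕1⊕0⊕1⊕1⊕0⊕1⊕0⊕1⊕0⊕0⊕0⊕1⊕0⊕1⊕1⊕0⊕1 = 1
Parity bit = 1 (so all 19 bits XOR to 0).

0101101010001011011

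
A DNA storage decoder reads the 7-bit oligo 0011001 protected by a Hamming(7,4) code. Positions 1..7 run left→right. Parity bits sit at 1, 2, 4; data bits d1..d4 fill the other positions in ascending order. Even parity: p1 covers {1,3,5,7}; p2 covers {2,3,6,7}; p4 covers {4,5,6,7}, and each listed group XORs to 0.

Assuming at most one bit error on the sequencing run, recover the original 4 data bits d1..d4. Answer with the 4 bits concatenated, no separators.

1001

s1 (pos 1,3,5,7): 0⊕1⊕0⊕1 = 0
s2 (pos 2,3,6,7): 0⊕1⊕0⊕1 = 0
s4 (pos 4,5,6,7): 1⊕0⊕0⊕1 = 0
Syndrome s4…s1 = 000 → no error.
Read data bits from positions 3,5,6,7: 1001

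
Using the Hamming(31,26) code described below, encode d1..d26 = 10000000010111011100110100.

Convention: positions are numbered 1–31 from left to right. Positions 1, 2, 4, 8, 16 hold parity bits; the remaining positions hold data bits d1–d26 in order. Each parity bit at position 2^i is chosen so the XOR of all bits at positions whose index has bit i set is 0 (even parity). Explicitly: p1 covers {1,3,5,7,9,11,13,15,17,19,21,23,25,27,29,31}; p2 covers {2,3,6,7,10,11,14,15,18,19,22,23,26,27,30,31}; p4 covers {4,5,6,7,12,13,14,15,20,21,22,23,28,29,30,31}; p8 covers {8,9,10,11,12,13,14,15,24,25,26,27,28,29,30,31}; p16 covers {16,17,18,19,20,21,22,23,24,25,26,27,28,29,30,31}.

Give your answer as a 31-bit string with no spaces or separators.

1011000000000101111011100110100

Place data at non-parity positions: p1 p2 1 p4 0 0 0 p8 0 0 0 0 0 1 0 p16 1 1 1 0 1 1 1 0 0 1 1 0 1 0 0
p1 (pos 1,3,5,7,9,11,13,15,17,19,21,23,25,27,29,31): XOR of data positions = 1⊕0⊕0⊕0⊕0⊕0⊕0⊕1⊕1⊕1⊕1⊕0⊕1⊕1⊕0 = 1
p2 (pos 2,3,6,7,10,11,14,15,18,19,22,23,26,27,30,31): XOR of data positions = 1⊕0⊕0⊕0⊕0⊕1⊕0⊕1⊕1⊕1⊕1⊕1⊕1⊕0⊕0 = 0
p4 (pos 4,5,6,7,12,13,14,15,20,21,22,23,28,29,30,31): XOR of data positions = 0⊕0⊕0⊕0⊕0⊕1⊕0⊕0⊕1⊕1⊕1⊕0⊕1⊕0⊕0 = 1
p8 (pos 8,9,10,11,12,13,14,15,24,25,26,27,28,29,30,31): XOR of data positions = 0⊕0⊕0⊕0⊕0⊕1⊕0⊕0⊕0⊕1⊕1⊕0⊕1⊕0⊕0 = 0
p16 (pos 16,17,18,19,20,21,22,23,24,25,26,27,28,29,30,31): XOR of data positions = 1⊕1⊕1⊕0⊕1⊕1⊕1⊕0⊕0⊕1⊕1⊕0⊕1⊕0⊕0 = 1
Codeword: 1011000000000101111011100110100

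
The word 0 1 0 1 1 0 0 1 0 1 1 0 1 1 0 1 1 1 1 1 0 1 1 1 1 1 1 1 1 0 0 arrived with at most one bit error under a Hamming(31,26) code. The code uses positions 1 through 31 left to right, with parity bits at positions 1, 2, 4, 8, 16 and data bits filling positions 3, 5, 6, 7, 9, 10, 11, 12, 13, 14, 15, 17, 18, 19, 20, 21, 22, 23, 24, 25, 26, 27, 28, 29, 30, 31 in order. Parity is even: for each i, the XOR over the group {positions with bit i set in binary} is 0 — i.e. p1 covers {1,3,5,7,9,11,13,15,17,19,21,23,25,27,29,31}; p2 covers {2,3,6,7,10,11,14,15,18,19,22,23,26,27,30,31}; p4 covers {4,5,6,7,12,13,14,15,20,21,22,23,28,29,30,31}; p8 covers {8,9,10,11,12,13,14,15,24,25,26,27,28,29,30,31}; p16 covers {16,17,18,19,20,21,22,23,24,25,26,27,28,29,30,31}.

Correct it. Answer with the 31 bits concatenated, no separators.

0101100101101101111101111111000

s1 (pos 1,3,5,7,9,11,13,15,17,19,21,23,25,27,29,31): 0⊕0⊕1⊕0⊕0⊕1⊕1⊕0⊕1⊕1⊕0⊕1⊕1⊕1⊕1⊕0 = 1
s2 (pos 2,3,6,7,10,11,14,15,18,19,22,23,26,27,30,31): 1⊕0⊕0⊕0⊕1⊕1⊕1⊕0⊕1⊕1⊕1⊕1⊕1⊕1⊕0⊕0 = 0
s4 (pos 4,5,6,7,12,13,14,15,20,21,22,23,28,29,30,31): 1⊕1⊕0⊕0⊕0⊕1⊕1⊕0⊕1⊕0⊕1⊕1⊕1⊕1⊕0⊕0 = 1
s8 (pos 8,9,10,11,12,13,14,15,24,25,26,27,28,29,30,31): 1⊕0⊕1⊕1⊕0⊕1⊕1⊕0⊕1⊕1⊕1⊕1⊕1⊕1⊕0⊕0 = 1
s16 (pos 16,17,18,19,20,21,22,23,24,25,26,27,28,29,30,31): 1⊕1⊕1⊕1⊕1⊕0⊕1⊕1⊕1⊕1⊕1⊕1⊕1⊕1⊕0⊕0 = 1
Syndrome s16…s1 = 11101 → error at position 29.
Flip position 29: 0101100101101101111101111111100 → 0101100101101101111101111111000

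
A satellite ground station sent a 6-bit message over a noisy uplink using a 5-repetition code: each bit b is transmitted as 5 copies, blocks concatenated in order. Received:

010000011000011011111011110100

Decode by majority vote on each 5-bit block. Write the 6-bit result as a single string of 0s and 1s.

000110

Block 1 (01000): 1 one → 0
Block 2 (00110): 2 ones → 0
Block 3 (00011): 2 ones → 0
Block 4 (01111): 4 ones → 1
Block 5 (10111): 4 ones → 1
Block 6 (10100): 2 ones → 0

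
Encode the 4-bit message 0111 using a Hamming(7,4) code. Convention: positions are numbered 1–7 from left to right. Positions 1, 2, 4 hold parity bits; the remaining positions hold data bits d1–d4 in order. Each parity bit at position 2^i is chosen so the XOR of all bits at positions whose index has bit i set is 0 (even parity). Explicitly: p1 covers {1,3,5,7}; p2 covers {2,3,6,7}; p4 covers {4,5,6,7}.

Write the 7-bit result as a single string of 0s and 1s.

Place data at non-parity positions: p1 p2 0 p4 1 1 1
p1 (pos 1,3,5,7): XOR of data positions = 0⊕1⊕1 = 0
p2 (pos 2,3,6,7): XOR of data positions = 0⊕1⊕1 = 0
p4 (pos 4,5,6,7): XOR of data positions = 1⊕1⊕1 = 1
Codeword: 0001111

0001111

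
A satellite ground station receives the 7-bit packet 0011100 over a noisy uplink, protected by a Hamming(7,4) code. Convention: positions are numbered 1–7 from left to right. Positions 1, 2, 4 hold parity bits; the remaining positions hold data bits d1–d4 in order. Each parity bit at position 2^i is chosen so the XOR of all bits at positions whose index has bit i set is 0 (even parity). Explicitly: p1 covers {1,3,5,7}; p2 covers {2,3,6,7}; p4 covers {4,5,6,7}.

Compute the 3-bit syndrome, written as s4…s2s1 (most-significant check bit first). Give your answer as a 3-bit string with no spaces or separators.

s1 (pos 1,3,5,7): 0⊕1⊕1⊕0 = 0
s2 (pos 2,3,6,7): 0⊕1⊕0⊕0 = 1
s4 (pos 4,5,6,7): 1⊕1⊕0⊕0 = 0
Syndrome s4…s1 = 010 → error at position 2.

010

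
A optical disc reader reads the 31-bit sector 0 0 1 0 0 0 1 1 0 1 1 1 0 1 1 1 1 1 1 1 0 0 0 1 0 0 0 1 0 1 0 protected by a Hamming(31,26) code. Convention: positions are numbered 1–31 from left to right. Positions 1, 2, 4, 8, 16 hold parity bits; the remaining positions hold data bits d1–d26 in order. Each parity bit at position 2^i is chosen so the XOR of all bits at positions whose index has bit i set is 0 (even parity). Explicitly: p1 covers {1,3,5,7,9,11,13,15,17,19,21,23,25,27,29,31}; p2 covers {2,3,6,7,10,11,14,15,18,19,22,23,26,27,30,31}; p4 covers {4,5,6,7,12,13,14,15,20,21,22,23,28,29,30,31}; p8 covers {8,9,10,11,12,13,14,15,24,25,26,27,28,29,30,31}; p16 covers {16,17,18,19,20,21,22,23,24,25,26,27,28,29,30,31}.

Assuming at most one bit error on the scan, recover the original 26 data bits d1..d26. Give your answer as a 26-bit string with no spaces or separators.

10010111001111100010001010

s1 (pos 1,3,5,7,9,11,13,15,17,19,21,23,25,27,29,31): 0⊕1⊕0⊕1⊕0⊕1⊕0⊕1⊕1⊕1⊕0⊕0⊕0⊕0⊕0⊕0 = 0
s2 (pos 2,3,6,7,10,11,14,15,18,19,22,23,26,27,30,31): 0⊕1⊕0⊕1⊕1⊕1⊕1⊕1⊕1⊕1⊕0⊕0⊕0⊕0⊕1⊕0 = 1
s4 (pos 4,5,6,7,12,13,14,15,20,21,22,23,28,29,30,31): 0⊕0⊕0⊕1⊕1⊕0⊕1⊕1⊕1⊕0⊕0⊕0⊕1⊕0⊕1⊕0 = 1
s8 (pos 8,9,10,11,12,13,14,15,24,25,26,27,28,29,30,31): 1⊕0⊕1⊕1⊕1⊕0⊕1⊕1⊕1⊕0⊕0⊕0⊕1⊕0⊕1⊕0 = 1
s16 (pos 16,17,18,19,20,21,22,23,24,25,26,27,28,29,30,31): 1⊕1⊕1⊕1⊕1⊕0⊕0⊕0⊕1⊕0⊕0⊕0⊕1⊕0⊕1⊕0 = 0
Syndrome s16…s1 = 01110 → error at position 14.
Flip position 14: 0010001101110111111100010001010 → 0010001101110011111100010001010
Read data bits from positions 3,5,6,7,9,10,11,12,13,14,15,17,18,19,20,21,22,23,24,25,26,27,28,29,30,31: 10010111001111100010001010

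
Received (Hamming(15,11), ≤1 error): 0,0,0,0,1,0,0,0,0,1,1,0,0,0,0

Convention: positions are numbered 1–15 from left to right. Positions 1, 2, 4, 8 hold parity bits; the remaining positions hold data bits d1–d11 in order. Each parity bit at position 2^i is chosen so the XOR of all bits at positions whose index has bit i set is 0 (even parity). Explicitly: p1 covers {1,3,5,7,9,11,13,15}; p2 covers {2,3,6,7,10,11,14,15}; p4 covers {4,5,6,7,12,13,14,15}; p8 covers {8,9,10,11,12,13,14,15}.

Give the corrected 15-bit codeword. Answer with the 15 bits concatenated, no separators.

s1 (pos 1,3,5,7,9,11,13,15): 0⊕0⊕1⊕0⊕0⊕1⊕0⊕0 = 0
s2 (pos 2,3,6,7,10,11,14,15): 0⊕0⊕0⊕0⊕1⊕1⊕0⊕0 = 0
s4 (pos 4,5,6,7,12,13,14,15): 0⊕1⊕0⊕0⊕0⊕0⊕0⊕0 = 1
s8 (pos 8,9,10,11,12,13,14,15): 0⊕0⊕1⊕1⊕0⊕0⊕0⊕0 = 0
Syndrome s8…s1 = 0100 → error at position 4.
Flip position 4: 000010000110000 → 000110000110000

000110000110000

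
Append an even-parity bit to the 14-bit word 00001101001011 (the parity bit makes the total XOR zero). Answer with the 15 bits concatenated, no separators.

XOR of the 14 data bits: 0⊕0⊕0⊕0⊕1⊕1⊕0⊕1⊕0⊕0⊕1⊕0⊕1⊕1 = 0
Parity bit = 0 (so all 15 bits XOR to 0).

000011010010110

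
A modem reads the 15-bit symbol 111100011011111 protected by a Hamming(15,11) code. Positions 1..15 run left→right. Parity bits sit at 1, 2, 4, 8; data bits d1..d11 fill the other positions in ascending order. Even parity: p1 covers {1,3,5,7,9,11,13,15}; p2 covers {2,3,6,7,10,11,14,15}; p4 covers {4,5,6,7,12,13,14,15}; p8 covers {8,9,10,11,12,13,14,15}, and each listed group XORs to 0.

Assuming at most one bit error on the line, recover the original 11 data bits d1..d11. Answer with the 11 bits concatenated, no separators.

s1 (pos 1,3,5,7,9,11,13,15): 1⊕1⊕0⊕0⊕1⊕1⊕1⊕1 = 0
s2 (pos 2,3,6,7,10,11,14,15): 1⊕1⊕0⊕0⊕0⊕1⊕1⊕1 = 1
s4 (pos 4,5,6,7,12,13,14,15): 1⊕0⊕0⊕0⊕1⊕1⊕1⊕1 = 1
s8 (pos 8,9,10,11,12,13,14,15): 1⊕1⊕0⊕1⊕1⊕1⊕1⊕1 = 1
Syndrome s8…s1 = 1110 → error at position 14.
Flip position 14: 111100011011111 → 111100011011101
Read data bits from positions 3,5,6,7,9,10,11,12,13,14,15: 10001011101

10001011101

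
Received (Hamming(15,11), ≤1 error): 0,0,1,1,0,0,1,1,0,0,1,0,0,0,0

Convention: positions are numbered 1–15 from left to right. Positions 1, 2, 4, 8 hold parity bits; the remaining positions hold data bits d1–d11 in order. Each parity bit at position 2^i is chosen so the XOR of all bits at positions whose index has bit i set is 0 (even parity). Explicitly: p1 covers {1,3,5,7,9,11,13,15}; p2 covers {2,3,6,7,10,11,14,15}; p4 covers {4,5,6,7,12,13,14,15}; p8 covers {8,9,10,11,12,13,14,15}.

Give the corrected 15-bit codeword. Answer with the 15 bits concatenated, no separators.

000100110010000

s1 (pos 1,3,5,7,9,11,13,15): 0⊕1⊕0⊕1⊕0⊕1⊕0⊕0 = 1
s2 (pos 2,3,6,7,10,11,14,15): 0⊕1⊕0⊕1⊕0⊕1⊕0⊕0 = 1
s4 (pos 4,5,6,7,12,13,14,15): 1⊕0⊕0⊕1⊕0⊕0⊕0⊕0 = 0
s8 (pos 8,9,10,11,12,13,14,15): 1⊕0⊕0⊕1⊕0⊕0⊕0⊕0 = 0
Syndrome s8…s1 = 0011 → error at position 3.
Flip position 3: 001100110010000 → 000100110010000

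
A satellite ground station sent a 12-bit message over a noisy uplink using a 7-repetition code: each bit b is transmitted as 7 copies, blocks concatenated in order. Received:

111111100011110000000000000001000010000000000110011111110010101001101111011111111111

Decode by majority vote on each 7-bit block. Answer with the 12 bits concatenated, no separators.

Block 1 (1111111): 7 ones → 1
Block 2 (0001111): 4 ones → 1
Block 3 (0000000): 0 ones → 0
Block 4 (0000000): 0 ones → 0
Block 5 (0100001): 2 ones → 0
Block 6 (0000000): 0 ones → 0
Block 7 (0001100): 2 ones → 0
Block 8 (1111111): 7 ones → 1
Block 9 (0010101): 3 ones → 0
Block 10 (0011011): 4 ones → 1
Block 11 (1101111): 6 ones → 1
Block 12 (1111111): 7 ones → 1

110000010111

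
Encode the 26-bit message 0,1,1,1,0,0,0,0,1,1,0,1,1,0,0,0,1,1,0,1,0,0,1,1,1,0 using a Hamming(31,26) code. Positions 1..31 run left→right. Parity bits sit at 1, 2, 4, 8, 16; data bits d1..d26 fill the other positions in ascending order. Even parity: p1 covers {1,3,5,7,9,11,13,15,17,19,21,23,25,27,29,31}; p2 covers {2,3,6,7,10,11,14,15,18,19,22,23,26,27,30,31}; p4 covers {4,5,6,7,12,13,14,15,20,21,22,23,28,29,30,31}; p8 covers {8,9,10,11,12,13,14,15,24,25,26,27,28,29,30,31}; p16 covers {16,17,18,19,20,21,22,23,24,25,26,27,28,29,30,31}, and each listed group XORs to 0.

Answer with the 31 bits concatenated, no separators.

1100111000001100110001101001110

Place data at non-parity positions: p1 p2 0 p4 1 1 1 p8 0 0 0 0 1 1 0 p16 1 1 0 0 0 1 1 0 1 0 0 1 1 1 0
p1 (pos 1,3,5,7,9,11,13,15,17,19,21,23,25,27,29,31): XOR of data positions = 0⊕1⊕1⊕0⊕0⊕1⊕0⊕1⊕0⊕0⊕1⊕1⊕0⊕1⊕0 = 1
p2 (pos 2,3,6,7,10,11,14,15,18,19,22,23,26,27,30,31): XOR of data positions = 0⊕1⊕1⊕0⊕0⊕1⊕0⊕1⊕0⊕1⊕1⊕0⊕0⊕1⊕0 = 1
p4 (pos 4,5,6,7,12,13,14,15,20,21,22,23,28,29,30,31): XOR of data positions = 1⊕1⊕1⊕0⊕1⊕1⊕0⊕0⊕0⊕1⊕1⊕1⊕1⊕1⊕0 = 0
p8 (pos 8,9,10,11,12,13,14,15,24,25,26,27,28,29,30,31): XOR of data positions = 0⊕0⊕0⊕0⊕1⊕1⊕0⊕0⊕1⊕0⊕0⊕1⊕1⊕1⊕0 = 0
p16 (pos 16,17,18,19,20,21,22,23,24,25,26,27,28,29,30,31): XOR of data positions = 1⊕1⊕0⊕0⊕0⊕1⊕1⊕0⊕1⊕0⊕0⊕1⊕1⊕1⊕0 = 0
Codeword: 1100111000001100110001101001110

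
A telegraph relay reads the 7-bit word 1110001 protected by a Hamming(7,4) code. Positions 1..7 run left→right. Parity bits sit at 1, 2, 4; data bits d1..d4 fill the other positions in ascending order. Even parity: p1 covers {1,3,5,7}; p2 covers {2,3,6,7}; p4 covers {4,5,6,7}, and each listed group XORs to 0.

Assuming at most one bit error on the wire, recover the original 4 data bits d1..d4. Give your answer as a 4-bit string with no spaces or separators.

s1 (pos 1,3,5,7): 1⊕1⊕0⊕1 = 1
s2 (pos 2,3,6,7): 1⊕1⊕0⊕1 = 1
s4 (pos 4,5,6,7): 0⊕0⊕0⊕1 = 1
Syndrome s4…s1 = 111 → error at position 7.
Flip position 7: 1110001 → 1110000
Read data bits from positions 3,5,6,7: 1000

1000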